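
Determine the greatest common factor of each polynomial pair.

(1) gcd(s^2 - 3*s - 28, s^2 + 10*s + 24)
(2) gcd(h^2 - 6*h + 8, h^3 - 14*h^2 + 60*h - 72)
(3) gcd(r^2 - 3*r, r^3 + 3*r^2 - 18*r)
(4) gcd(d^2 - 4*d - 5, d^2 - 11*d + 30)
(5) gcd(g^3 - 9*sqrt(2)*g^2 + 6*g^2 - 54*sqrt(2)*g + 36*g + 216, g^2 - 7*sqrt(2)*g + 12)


(1) = gcd((s - 7)*(s + 4), (s + 4)*(s + 6)) = s + 4
(2) = h - 2
(3) = r^2 - 3*r
(4) = d - 5
(5) = g - 6*sqrt(2)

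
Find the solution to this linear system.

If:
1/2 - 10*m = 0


Then:
m = 1/20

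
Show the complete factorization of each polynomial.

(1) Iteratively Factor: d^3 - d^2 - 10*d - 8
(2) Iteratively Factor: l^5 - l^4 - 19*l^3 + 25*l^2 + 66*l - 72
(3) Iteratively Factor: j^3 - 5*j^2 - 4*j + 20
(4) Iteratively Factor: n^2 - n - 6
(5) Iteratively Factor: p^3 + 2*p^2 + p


(1) = (d + 2)*(d^2 - 3*d - 4) = (d + 1)*(d + 2)*(d - 4)
(2) = (l - 3)*(l^4 + 2*l^3 - 13*l^2 - 14*l + 24) = (l - 3)*(l + 2)*(l^3 - 13*l + 12) = (l - 3)*(l - 1)*(l + 2)*(l^2 + l - 12) = (l - 3)*(l - 1)*(l + 2)*(l + 4)*(l - 3)
(3) = (j - 5)*(j^2 - 4) = (j - 5)*(j - 2)*(j + 2)
(4) = (n - 3)*(n + 2)
(5) = (p + 1)*(p^2 + p) = (p + 1)^2*(p)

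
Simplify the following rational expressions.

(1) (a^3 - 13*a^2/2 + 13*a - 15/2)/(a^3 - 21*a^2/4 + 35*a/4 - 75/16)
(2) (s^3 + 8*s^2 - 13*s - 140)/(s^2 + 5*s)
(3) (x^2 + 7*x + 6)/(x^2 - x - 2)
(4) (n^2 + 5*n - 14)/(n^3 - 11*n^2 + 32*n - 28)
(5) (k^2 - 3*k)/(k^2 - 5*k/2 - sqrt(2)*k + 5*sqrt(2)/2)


(1) = (8*a^2 - 32*a + 24)/(8*a^2 - 22*a + 15)
(2) = (s^2 + 3*s - 28)/s
(3) = (x + 6)/(x - 2)
(4) = (n + 7)/(n^2 - 9*n + 14)
(5) = (2*k^2 - 6*k)/(2*k^2 + k*(-5 - 2*sqrt(2)) + 5*sqrt(2))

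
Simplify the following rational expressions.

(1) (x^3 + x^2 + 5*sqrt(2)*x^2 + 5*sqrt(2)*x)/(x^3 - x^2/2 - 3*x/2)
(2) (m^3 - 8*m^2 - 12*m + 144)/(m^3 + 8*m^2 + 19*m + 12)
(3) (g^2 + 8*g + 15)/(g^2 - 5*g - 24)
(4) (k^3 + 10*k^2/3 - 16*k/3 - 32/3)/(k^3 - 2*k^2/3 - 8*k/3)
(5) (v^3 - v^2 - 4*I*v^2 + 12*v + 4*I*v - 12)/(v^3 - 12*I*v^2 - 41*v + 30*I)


(1) = (2*x + 10*sqrt(2))/(2*x - 3)
(2) = (m^2 - 12*m + 36)/(m^2 + 4*m + 3)
(3) = (g + 5)/(g - 8)
(4) = (k + 4)/k
(5) = (v^2 + v*(-1 + 2*I) - 2*I)/(v^2 - 6*I*v - 5)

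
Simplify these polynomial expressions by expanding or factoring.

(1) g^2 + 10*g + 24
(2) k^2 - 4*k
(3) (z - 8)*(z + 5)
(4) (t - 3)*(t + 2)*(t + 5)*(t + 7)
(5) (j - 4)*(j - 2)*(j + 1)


(1) = (g + 4)*(g + 6)
(2) = k*(k - 4)
(3) = z^2 - 3*z - 40
(4) = t^4 + 11*t^3 + 17*t^2 - 107*t - 210
(5) = j^3 - 5*j^2 + 2*j + 8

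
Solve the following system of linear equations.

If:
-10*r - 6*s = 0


Then:
r = -3*s/5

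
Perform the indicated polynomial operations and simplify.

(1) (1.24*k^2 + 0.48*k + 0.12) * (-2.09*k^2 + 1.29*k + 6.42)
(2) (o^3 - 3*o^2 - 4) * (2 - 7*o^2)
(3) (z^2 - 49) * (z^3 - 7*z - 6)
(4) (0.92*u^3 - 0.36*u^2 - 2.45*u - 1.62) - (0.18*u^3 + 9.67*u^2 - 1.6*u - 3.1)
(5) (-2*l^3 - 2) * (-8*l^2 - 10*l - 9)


(1) = -2.5916*k^4 + 0.5964*k^3 + 8.3292*k^2 + 3.2364*k + 0.7704
(2) = -7*o^5 + 21*o^4 + 2*o^3 + 22*o^2 - 8
(3) = z^5 - 56*z^3 - 6*z^2 + 343*z + 294
(4) = 0.74*u^3 - 10.03*u^2 - 0.85*u + 1.48
(5) = 16*l^5 + 20*l^4 + 18*l^3 + 16*l^2 + 20*l + 18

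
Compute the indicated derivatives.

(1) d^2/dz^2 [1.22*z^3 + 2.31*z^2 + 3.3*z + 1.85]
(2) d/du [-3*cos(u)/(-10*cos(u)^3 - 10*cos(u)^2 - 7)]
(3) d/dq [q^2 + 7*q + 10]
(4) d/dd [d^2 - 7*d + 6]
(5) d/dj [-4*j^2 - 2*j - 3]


(1) = 7.32*z + 4.62
(2) = 3*(15*cos(u) + 5*cos(2*u) + 5*cos(3*u) - 2)*sin(u)/(10*cos(u)^3 + 10*cos(u)^2 + 7)^2
(3) = 2*q + 7
(4) = 2*d - 7
(5) = -8*j - 2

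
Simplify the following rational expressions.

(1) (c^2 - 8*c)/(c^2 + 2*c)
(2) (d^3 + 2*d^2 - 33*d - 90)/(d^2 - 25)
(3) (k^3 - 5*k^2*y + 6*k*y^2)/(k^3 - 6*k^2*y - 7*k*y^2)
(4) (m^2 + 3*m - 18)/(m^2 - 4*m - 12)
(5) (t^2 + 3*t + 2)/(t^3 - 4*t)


(1) = (c - 8)/(c + 2)
(2) = (d^2 - 3*d - 18)/(d - 5)
(3) = (-k^2 + 5*k*y - 6*y^2)/(-k^2 + 6*k*y + 7*y^2)
(4) = (m^2 + 3*m - 18)/(m^2 - 4*m - 12)
(5) = (t + 1)/(t^2 - 2*t)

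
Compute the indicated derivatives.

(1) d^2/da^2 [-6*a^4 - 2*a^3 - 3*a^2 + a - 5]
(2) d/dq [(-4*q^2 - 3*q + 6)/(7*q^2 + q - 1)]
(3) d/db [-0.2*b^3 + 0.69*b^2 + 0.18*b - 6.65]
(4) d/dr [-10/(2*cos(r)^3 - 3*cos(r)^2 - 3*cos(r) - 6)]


(1) = -72*a^2 - 12*a - 6
(2) = (17*q^2 - 76*q - 3)/(49*q^4 + 14*q^3 - 13*q^2 - 2*q + 1)
(3) = -0.6*b^2 + 1.38*b + 0.18
(4) = 120*(2*cos(r) - cos(2*r))*sin(r)/(3*cos(r) + 3*cos(2*r) - cos(3*r) + 15)^2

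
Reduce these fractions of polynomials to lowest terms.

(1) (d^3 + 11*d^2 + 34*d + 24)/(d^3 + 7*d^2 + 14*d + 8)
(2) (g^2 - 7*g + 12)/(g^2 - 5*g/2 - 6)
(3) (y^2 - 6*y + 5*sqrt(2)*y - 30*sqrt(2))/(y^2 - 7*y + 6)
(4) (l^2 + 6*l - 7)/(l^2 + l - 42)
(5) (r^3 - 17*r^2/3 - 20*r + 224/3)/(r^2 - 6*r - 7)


(1) = (d + 6)/(d + 2)
(2) = (2*g - 6)/(2*g + 3)
(3) = (y + 5*sqrt(2))/(y - 1)
(4) = (l - 1)/(l - 6)
(5) = (3*r^2 + 4*r - 32)/(3*r + 3)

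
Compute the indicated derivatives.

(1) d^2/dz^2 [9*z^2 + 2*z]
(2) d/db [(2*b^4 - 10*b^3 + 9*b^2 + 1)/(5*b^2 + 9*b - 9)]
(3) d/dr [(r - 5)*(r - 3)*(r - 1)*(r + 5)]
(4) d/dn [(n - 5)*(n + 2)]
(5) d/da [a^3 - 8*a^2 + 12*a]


(1) = 18
(2) = (20*b^5 + 4*b^4 - 252*b^3 + 351*b^2 - 172*b - 9)/(25*b^4 + 90*b^3 - 9*b^2 - 162*b + 81)
(3) = 4*r^3 - 12*r^2 - 44*r + 100
(4) = 2*n - 3
(5) = 3*a^2 - 16*a + 12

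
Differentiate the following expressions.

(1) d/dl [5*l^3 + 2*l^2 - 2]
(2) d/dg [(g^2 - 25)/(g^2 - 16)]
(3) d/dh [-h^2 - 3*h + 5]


(1) = l*(15*l + 4)
(2) = 18*g/(g^2 - 16)^2
(3) = -2*h - 3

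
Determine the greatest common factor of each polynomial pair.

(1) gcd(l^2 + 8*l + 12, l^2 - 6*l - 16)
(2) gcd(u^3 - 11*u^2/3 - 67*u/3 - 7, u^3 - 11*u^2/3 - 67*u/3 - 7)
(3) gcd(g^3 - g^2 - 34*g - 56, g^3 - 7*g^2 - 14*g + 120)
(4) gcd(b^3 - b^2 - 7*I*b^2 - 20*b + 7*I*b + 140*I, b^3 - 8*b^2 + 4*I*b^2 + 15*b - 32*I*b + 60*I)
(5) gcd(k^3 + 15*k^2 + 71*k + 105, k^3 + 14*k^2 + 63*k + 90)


(1) = l + 2
(2) = u^3 - 11*u^2/3 - 67*u/3 - 7
(3) = gcd((g - 7)*(g + 2)*(g + 4), (g - 6)*(g - 5)*(g + 4)) = g + 4
(4) = gcd((b - 5)*(b + 4)*(b - 7*I), (b - 5)*(b - 3)*(b + 4*I)) = b - 5
(5) = gcd((k + 3)*(k + 5)*(k + 7), (k + 3)*(k + 5)*(k + 6)) = k^2 + 8*k + 15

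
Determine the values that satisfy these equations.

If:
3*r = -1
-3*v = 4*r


Then:
r = -1/3
v = 4/9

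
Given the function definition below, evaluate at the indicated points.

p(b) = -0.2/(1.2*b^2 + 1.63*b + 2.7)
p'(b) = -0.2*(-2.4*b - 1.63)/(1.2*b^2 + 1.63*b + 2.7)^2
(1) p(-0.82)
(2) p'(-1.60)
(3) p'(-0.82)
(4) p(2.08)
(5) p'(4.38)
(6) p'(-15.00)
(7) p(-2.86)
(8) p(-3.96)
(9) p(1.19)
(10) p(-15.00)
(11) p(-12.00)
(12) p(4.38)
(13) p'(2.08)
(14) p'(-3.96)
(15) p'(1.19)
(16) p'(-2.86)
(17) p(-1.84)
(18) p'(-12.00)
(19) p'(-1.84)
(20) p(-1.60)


(1) = -0.09
(2) = -0.04
(3) = -0.01
(4) = -0.02
(5) = 0.00
(6) = -0.00
(7) = -0.03
(8) = -0.01
(9) = -0.03
(10) = -0.00
(11) = -0.00
(12) = -0.01
(13) = 0.01
(14) = -0.01
(15) = 0.02
(16) = -0.02
(17) = -0.05
(18) = -0.00
(19) = -0.04
(20) = -0.06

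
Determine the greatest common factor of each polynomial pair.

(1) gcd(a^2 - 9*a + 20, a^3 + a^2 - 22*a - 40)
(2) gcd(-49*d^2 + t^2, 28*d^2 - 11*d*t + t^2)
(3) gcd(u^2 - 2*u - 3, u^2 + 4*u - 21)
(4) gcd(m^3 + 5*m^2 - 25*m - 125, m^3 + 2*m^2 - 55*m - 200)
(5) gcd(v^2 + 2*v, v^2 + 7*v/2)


(1) = a - 5
(2) = -7*d + t
(3) = u - 3
(4) = m^2 + 10*m + 25
(5) = gcd(v*(v + 2), v*(v + 7/2)) = v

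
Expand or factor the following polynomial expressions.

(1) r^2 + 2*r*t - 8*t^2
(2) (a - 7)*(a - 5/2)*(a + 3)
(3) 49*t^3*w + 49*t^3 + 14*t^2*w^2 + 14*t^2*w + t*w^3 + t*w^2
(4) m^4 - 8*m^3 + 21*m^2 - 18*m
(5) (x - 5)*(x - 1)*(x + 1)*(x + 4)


(1) = (r - 2*t)*(r + 4*t)
(2) = a^3 - 13*a^2/2 - 11*a + 105/2
(3) = (7*t + w)^2*(t*w + t)
(4) = m*(m - 3)^2*(m - 2)
(5) = x^4 - x^3 - 21*x^2 + x + 20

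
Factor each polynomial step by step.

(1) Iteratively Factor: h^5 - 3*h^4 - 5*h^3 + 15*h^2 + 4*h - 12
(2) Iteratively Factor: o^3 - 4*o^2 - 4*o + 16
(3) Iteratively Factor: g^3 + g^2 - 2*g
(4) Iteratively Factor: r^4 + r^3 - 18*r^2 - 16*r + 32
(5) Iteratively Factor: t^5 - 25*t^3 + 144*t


(1) = (h + 1)*(h^4 - 4*h^3 - h^2 + 16*h - 12) = (h + 1)*(h + 2)*(h^3 - 6*h^2 + 11*h - 6) = (h - 1)*(h + 1)*(h + 2)*(h^2 - 5*h + 6) = (h - 3)*(h - 1)*(h + 1)*(h + 2)*(h - 2)
(2) = (o - 4)*(o^2 - 4) = (o - 4)*(o + 2)*(o - 2)
(3) = (g)*(g^2 + g - 2) = g*(g - 1)*(g + 2)
(4) = (r - 4)*(r^3 + 5*r^2 + 2*r - 8) = (r - 4)*(r + 2)*(r^2 + 3*r - 4) = (r - 4)*(r - 1)*(r + 2)*(r + 4)
(5) = (t + 4)*(t^4 - 4*t^3 - 9*t^2 + 36*t) = t*(t + 4)*(t^3 - 4*t^2 - 9*t + 36) = t*(t + 3)*(t + 4)*(t^2 - 7*t + 12) = t*(t - 3)*(t + 3)*(t + 4)*(t - 4)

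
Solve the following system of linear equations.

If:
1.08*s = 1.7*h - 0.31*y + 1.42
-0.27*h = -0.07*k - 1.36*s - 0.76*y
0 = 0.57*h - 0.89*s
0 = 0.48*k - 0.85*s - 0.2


Then:
h = -1.11
k = -0.85
s = -0.71
y = 0.96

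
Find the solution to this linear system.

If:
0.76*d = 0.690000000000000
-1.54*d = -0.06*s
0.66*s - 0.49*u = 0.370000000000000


Then:
d = 0.91
s = 23.30
u = 30.63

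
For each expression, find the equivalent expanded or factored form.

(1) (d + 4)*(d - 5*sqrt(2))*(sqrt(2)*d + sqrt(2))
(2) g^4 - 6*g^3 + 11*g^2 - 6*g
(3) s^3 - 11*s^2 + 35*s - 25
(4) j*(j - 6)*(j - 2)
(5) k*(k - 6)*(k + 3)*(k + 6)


(1) = sqrt(2)*d^3 - 10*d^2 + 5*sqrt(2)*d^2 - 50*d + 4*sqrt(2)*d - 40
(2) = g*(g - 3)*(g - 2)*(g - 1)
(3) = (s - 5)^2*(s - 1)
(4) = j^3 - 8*j^2 + 12*j
(5) = k^4 + 3*k^3 - 36*k^2 - 108*k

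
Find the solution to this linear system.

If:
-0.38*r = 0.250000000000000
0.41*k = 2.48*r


Then:
k = -3.98
r = -0.66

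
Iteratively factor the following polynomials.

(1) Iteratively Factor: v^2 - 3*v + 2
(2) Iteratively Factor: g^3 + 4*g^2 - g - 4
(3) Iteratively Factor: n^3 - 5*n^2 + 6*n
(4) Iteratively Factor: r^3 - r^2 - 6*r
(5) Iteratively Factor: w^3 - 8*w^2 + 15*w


(1) = (v - 2)*(v - 1)
(2) = (g + 4)*(g^2 - 1) = (g + 1)*(g + 4)*(g - 1)
(3) = (n - 3)*(n^2 - 2*n) = (n - 3)*(n - 2)*(n)
(4) = (r)*(r^2 - r - 6) = r*(r + 2)*(r - 3)
(5) = (w)*(w^2 - 8*w + 15) = w*(w - 5)*(w - 3)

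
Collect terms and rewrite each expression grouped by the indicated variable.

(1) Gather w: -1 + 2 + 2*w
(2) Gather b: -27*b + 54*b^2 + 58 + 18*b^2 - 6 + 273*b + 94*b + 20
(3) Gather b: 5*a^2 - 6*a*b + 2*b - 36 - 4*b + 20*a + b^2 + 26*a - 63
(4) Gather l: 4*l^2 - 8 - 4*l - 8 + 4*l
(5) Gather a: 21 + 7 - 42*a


(1) = 2*w + 1
(2) = 72*b^2 + 340*b + 72
(3) = 5*a^2 + 46*a + b^2 + b*(-6*a - 2) - 99
(4) = 4*l^2 - 16
(5) = 28 - 42*a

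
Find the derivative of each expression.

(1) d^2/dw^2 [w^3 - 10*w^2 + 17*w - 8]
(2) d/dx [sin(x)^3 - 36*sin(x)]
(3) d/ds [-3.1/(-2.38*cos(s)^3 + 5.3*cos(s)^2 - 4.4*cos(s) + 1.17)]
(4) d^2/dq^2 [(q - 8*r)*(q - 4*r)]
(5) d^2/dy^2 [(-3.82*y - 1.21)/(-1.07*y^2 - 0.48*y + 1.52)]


(1) = 6*w - 20
(2) = 3*(sin(x)^2 - 12)*cos(x)
(3) = (22.134*cos(s)^2 - 32.86*cos(s) + 13.64)*sin(s)/(2.38*cos(s)^3 - 5.3*cos(s)^2 + 4.4*cos(s) - 1.17)^2
(4) = 2
(5) = ((2.14*y + 0.48)*(3.82*y + 1.21)*(4.28*y + 0.96) - (24.5244*y + 6.2566)*(1.07*y^2 + 0.48*y - 1.52))/(1.07*y^2 + 0.48*y - 1.52)^3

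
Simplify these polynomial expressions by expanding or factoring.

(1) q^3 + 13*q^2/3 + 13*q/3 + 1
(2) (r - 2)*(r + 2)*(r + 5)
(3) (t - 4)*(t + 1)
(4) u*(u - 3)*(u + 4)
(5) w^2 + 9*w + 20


(1) = (q + 1/3)*(q + 1)*(q + 3)
(2) = r^3 + 5*r^2 - 4*r - 20
(3) = t^2 - 3*t - 4
(4) = u^3 + u^2 - 12*u
(5) = (w + 4)*(w + 5)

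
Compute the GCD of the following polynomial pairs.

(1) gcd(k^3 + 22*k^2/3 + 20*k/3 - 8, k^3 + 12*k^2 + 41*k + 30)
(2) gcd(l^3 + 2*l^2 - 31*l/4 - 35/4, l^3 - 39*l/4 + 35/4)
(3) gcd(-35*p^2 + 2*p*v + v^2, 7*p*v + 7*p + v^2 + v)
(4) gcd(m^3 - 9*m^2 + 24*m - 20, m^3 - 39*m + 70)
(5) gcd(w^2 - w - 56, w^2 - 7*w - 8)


(1) = gcd((k - 2/3)*(k + 2)*(k + 6), (k + 1)*(k + 5)*(k + 6)) = k + 6
(2) = l^2 + l - 35/4
(3) = gcd((-5*p + v)*(7*p + v), (7*p + v)*(v + 1)) = 7*p + v
(4) = gcd((m - 5)*(m - 2)^2, (m - 5)*(m - 2)*(m + 7)) = m^2 - 7*m + 10
(5) = w - 8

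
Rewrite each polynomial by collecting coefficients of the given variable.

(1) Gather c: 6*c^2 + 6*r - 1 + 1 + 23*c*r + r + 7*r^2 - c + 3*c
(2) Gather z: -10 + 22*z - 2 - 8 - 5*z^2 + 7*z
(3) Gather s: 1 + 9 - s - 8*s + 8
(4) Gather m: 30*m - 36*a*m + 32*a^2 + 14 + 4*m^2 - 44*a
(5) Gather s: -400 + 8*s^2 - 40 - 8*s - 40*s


(1) = 6*c^2 + c*(23*r + 2) + 7*r^2 + 7*r
(2) = -5*z^2 + 29*z - 20
(3) = 18 - 9*s
(4) = 32*a^2 - 44*a + 4*m^2 + m*(30 - 36*a) + 14
(5) = 8*s^2 - 48*s - 440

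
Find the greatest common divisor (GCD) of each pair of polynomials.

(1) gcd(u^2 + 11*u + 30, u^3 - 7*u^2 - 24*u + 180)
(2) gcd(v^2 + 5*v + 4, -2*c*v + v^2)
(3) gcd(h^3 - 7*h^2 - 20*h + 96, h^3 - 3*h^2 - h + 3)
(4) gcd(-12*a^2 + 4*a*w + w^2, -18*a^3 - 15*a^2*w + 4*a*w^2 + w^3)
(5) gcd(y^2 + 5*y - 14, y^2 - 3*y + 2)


(1) = u + 5
(2) = 1
(3) = gcd((h - 8)*(h - 3)*(h + 4), (h - 3)*(h - 1)*(h + 1)) = h - 3
(4) = 6*a + w
(5) = gcd((y - 2)*(y + 7), (y - 2)*(y - 1)) = y - 2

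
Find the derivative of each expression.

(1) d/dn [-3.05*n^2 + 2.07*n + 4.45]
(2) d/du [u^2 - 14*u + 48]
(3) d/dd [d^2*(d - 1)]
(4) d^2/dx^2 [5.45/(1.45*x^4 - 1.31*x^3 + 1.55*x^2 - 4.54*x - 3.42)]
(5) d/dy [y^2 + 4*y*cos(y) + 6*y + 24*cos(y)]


(1) = 2.07 - 6.1*n
(2) = 2*u - 14
(3) = d*(3*d - 2)
(4) = ((-94.83*x^2 + 42.837*x - 16.895)*(-1.45*x^4 + 1.31*x^3 - 1.55*x^2 + 4.54*x + 3.42) - 5.45*(5.8*x^3 - 3.93*x^2 + 3.1*x - 4.54)*(11.6*x^3 - 7.86*x^2 + 6.2*x - 9.08))/(-1.45*x^4 + 1.31*x^3 - 1.55*x^2 + 4.54*x + 3.42)^3
(5) = -4*y*sin(y) + 2*y - 24*sin(y) + 4*cos(y) + 6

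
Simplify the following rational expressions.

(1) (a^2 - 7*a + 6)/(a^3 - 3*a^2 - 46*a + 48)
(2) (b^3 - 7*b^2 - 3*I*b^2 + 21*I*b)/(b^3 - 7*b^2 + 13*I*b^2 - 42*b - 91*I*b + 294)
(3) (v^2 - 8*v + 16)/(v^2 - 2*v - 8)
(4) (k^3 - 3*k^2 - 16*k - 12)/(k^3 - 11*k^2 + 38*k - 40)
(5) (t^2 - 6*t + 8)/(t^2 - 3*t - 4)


(1) = (a - 6)/(a^2 - 2*a - 48)
(2) = (b^2 - 3*I*b)/(b^2 + 13*I*b - 42)
(3) = (v - 4)/(v + 2)
(4) = (k^3 - 3*k^2 - 16*k - 12)/(k^3 - 11*k^2 + 38*k - 40)
(5) = (t - 2)/(t + 1)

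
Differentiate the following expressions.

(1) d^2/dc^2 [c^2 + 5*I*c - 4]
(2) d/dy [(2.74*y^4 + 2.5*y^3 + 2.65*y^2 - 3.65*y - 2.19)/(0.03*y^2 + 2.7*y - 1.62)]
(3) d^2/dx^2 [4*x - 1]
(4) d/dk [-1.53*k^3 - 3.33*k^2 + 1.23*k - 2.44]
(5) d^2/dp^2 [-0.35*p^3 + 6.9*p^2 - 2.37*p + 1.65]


(1) = 2
(2) = (0.1644*y^5 + 22.269*y^4 - 4.2552*y^3 - 4.8855*y^2 - 8.4546*y + 11.826)/(0.0009*y^4 + 0.162*y^3 + 7.1928*y^2 - 8.748*y + 2.6244)
(3) = 0
(4) = -4.59*k^2 - 6.66*k + 1.23
(5) = 13.8 - 2.1*p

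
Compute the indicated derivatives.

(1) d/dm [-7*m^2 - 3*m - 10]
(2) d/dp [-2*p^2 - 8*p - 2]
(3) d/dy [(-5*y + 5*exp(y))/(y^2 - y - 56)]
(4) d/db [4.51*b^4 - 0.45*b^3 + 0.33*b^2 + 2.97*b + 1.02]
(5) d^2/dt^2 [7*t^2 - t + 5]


(1) = -14*m - 3
(2) = -4*p - 8
(3) = 5*((1 - exp(y))*(-y^2 + y + 56) + (y - exp(y))*(2*y - 1))/(-y^2 + y + 56)^2
(4) = 18.04*b^3 - 1.35*b^2 + 0.66*b + 2.97
(5) = 14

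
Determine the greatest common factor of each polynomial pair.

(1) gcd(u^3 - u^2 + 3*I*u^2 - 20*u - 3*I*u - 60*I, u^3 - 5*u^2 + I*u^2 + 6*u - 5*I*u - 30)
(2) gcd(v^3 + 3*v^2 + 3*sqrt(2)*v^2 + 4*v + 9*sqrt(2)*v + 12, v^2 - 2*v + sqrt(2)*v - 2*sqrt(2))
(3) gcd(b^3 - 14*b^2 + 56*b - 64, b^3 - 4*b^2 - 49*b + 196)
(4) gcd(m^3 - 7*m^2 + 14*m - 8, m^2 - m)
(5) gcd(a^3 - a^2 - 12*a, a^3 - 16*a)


(1) = gcd((u - 5)*(u + 4)*(u + 3*I), (u - 5)*(u - 2*I)*(u + 3*I)) = u^2 + u*(-5 + 3*I) - 15*I
(2) = v + sqrt(2)
(3) = b - 4
(4) = m - 1
(5) = a^2 - 4*a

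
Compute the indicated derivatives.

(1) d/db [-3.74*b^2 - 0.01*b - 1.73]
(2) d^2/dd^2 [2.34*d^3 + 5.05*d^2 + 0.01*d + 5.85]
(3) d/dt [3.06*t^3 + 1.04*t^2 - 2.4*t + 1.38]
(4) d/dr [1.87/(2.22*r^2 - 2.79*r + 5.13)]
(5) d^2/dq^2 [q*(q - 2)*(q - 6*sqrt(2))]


(1) = -7.48*b - 0.01
(2) = 14.04*d + 10.1
(3) = 9.18*t^2 + 2.08*t - 2.4
(4) = (5.2173 - 8.3028*r)/(2.22*r^2 - 2.79*r + 5.13)^2
(5) = 6*q - 12*sqrt(2) - 4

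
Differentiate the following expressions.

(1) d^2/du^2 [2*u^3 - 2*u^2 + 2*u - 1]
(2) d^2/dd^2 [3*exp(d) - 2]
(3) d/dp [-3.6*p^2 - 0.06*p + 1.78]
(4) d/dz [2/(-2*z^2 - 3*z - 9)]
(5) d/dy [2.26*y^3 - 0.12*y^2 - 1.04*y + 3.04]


(1) = 12*u - 4
(2) = 3*exp(d)
(3) = -7.2*p - 0.06
(4) = 2*(4*z + 3)/(2*z^2 + 3*z + 9)^2
(5) = 6.78*y^2 - 0.24*y - 1.04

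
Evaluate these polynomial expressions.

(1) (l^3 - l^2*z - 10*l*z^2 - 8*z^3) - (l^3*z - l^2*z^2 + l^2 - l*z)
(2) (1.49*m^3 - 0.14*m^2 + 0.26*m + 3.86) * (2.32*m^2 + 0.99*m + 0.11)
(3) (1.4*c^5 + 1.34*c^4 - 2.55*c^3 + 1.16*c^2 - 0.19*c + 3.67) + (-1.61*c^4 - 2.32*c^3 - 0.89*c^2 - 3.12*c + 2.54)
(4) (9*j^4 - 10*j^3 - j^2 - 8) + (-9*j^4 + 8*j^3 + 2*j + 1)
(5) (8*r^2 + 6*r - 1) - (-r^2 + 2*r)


(1) = -l^3*z + l^3 + l^2*z^2 - l^2*z - l^2 - 10*l*z^2 + l*z - 8*z^3
(2) = 3.4568*m^5 + 1.1503*m^4 + 0.6285*m^3 + 9.1972*m^2 + 3.85*m + 0.4246
(3) = 1.4*c^5 - 0.27*c^4 - 4.87*c^3 + 0.27*c^2 - 3.31*c + 6.21
(4) = -2*j^3 - j^2 + 2*j - 7
(5) = 9*r^2 + 4*r - 1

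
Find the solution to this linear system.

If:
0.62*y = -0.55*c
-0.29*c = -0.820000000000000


Then:
c = 2.83
y = -2.51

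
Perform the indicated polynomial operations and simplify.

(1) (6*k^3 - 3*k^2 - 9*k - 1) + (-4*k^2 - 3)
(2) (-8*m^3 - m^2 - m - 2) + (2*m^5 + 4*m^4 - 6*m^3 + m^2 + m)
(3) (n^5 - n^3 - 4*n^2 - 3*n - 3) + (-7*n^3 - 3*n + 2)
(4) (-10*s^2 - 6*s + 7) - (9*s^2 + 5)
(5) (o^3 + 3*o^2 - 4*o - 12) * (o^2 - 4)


(1) = 6*k^3 - 7*k^2 - 9*k - 4
(2) = 2*m^5 + 4*m^4 - 14*m^3 - 2
(3) = n^5 - 8*n^3 - 4*n^2 - 6*n - 1
(4) = -19*s^2 - 6*s + 2
(5) = o^5 + 3*o^4 - 8*o^3 - 24*o^2 + 16*o + 48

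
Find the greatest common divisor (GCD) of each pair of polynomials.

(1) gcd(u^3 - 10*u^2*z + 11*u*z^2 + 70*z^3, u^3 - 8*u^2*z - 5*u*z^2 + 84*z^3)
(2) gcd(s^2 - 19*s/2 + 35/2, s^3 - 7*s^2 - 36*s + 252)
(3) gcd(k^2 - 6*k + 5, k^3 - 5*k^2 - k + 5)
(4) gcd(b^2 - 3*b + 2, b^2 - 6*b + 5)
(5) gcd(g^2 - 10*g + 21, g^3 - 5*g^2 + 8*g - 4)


(1) = -u + 7*z
(2) = gcd((s - 7)*(s - 5/2), (s - 7)*(s - 6)*(s + 6)) = s - 7
(3) = gcd((k - 5)*(k - 1), (k - 5)*(k - 1)*(k + 1)) = k^2 - 6*k + 5
(4) = b - 1
(5) = gcd((g - 7)*(g - 3), (g - 2)^2*(g - 1)) = 1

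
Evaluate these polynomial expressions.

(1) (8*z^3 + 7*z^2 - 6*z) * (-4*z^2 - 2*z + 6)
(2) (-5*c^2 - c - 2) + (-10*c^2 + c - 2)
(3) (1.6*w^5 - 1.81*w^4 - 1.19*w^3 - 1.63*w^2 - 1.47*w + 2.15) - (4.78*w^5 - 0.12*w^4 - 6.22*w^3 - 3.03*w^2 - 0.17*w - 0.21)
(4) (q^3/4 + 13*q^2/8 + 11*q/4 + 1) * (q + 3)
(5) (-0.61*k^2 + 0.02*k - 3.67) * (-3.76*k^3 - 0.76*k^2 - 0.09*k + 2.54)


(1) = -32*z^5 - 44*z^4 + 58*z^3 + 54*z^2 - 36*z
(2) = -15*c^2 - 4
(3) = -3.18*w^5 - 1.69*w^4 + 5.03*w^3 + 1.4*w^2 - 1.3*w + 2.36
(4) = q^4/4 + 19*q^3/8 + 61*q^2/8 + 37*q/4 + 3
(5) = 2.2936*k^5 + 0.3884*k^4 + 13.8389*k^3 + 1.238*k^2 + 0.3811*k - 9.3218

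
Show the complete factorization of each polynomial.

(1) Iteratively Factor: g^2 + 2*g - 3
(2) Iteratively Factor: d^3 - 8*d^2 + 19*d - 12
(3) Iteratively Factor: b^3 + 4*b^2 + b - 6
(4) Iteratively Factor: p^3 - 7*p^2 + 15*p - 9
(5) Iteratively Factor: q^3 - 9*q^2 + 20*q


(1) = (g + 3)*(g - 1)
(2) = (d - 4)*(d^2 - 4*d + 3) = (d - 4)*(d - 3)*(d - 1)
(3) = (b + 3)*(b^2 + b - 2) = (b - 1)*(b + 3)*(b + 2)
(4) = (p - 3)*(p^2 - 4*p + 3) = (p - 3)*(p - 1)*(p - 3)
(5) = (q - 4)*(q^2 - 5*q) = (q - 5)*(q - 4)*(q)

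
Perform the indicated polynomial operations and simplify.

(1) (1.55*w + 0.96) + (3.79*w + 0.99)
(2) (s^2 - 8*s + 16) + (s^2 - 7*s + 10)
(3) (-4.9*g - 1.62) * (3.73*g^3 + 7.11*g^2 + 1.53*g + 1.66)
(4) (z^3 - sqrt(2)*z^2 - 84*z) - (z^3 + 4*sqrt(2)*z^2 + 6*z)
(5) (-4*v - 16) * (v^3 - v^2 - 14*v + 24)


(1) = 5.34*w + 1.95
(2) = 2*s^2 - 15*s + 26
(3) = -18.277*g^4 - 40.8816*g^3 - 19.0152*g^2 - 10.6126*g - 2.6892
(4) = -5*sqrt(2)*z^2 - 90*z
(5) = -4*v^4 - 12*v^3 + 72*v^2 + 128*v - 384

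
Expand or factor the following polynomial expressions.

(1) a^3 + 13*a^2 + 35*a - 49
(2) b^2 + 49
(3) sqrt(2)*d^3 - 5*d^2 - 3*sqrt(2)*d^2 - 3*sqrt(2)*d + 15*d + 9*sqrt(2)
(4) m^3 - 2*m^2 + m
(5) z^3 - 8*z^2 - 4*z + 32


(1) = (a - 1)*(a + 7)^2
(2) = (b - 7*I)*(b + 7*I)
(3) = (d - 3)*(d - 3*sqrt(2))*(sqrt(2)*d + 1)
(4) = m*(m - 1)^2
(5) = (z - 8)*(z - 2)*(z + 2)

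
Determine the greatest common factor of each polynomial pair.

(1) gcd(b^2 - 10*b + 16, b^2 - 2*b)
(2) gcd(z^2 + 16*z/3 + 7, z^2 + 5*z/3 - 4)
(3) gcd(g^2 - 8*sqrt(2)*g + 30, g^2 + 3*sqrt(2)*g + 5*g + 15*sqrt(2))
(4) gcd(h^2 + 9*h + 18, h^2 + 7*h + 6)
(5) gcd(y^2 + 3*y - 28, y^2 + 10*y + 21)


(1) = gcd((b - 8)*(b - 2), b*(b - 2)) = b - 2
(2) = z + 3
(3) = gcd((g - 5*sqrt(2))*(g - 3*sqrt(2)), (g + 5)*(g + 3*sqrt(2))) = 1
(4) = h + 6
(5) = y + 7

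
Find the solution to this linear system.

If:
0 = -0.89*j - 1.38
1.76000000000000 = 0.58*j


Then:
No Solution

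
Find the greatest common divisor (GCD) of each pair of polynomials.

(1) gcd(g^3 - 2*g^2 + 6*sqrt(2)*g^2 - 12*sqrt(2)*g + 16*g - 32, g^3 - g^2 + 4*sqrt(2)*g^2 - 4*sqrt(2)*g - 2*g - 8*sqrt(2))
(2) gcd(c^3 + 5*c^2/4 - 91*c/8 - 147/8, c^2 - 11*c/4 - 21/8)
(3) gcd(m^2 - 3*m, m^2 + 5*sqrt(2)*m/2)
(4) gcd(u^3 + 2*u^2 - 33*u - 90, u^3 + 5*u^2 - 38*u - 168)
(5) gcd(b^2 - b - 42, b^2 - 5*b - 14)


(1) = gcd((g - 2)*(g + 2*sqrt(2))*(g + 4*sqrt(2)), (g - 2)*(g + 1)*(g + 4*sqrt(2))) = g^2 + g*(-2 + 4*sqrt(2)) - 8*sqrt(2)
(2) = c - 7/2
(3) = gcd(m*(m - 3), m*(m + 5*sqrt(2)/2)) = m
(4) = u - 6
(5) = b - 7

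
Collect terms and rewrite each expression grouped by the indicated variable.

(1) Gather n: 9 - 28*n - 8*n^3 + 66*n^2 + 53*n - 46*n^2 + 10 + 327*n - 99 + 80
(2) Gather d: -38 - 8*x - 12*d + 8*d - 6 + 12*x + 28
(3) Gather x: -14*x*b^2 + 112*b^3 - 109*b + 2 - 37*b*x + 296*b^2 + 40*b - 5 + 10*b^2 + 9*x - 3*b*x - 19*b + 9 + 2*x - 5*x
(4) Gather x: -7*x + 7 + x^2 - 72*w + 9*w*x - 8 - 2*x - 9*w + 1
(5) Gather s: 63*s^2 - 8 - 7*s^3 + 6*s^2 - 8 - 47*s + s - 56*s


(1) = -8*n^3 + 20*n^2 + 352*n
(2) = -4*d + 4*x - 16
(3) = 112*b^3 + 306*b^2 - 88*b + x*(-14*b^2 - 40*b + 6) + 6
(4) = -81*w + x^2 + x*(9*w - 9)
(5) = -7*s^3 + 69*s^2 - 102*s - 16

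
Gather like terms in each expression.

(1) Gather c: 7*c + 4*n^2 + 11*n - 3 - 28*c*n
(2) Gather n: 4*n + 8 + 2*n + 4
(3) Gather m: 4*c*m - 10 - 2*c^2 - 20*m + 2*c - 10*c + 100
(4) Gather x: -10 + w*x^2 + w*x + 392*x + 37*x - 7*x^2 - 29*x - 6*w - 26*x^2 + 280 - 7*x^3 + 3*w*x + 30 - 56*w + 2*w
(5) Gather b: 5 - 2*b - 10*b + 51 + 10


(1) = c*(7 - 28*n) + 4*n^2 + 11*n - 3
(2) = 6*n + 12
(3) = -2*c^2 - 8*c + m*(4*c - 20) + 90
(4) = -60*w - 7*x^3 + x^2*(w - 33) + x*(4*w + 400) + 300
(5) = 66 - 12*b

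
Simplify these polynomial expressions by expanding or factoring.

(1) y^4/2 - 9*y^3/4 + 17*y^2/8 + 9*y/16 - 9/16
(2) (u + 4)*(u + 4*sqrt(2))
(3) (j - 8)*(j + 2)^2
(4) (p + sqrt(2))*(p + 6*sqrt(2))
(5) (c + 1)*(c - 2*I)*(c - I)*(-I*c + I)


(1) = (y/2 + 1/4)*(y - 3)*(y - 3/2)*(y - 1/2)
(2) = u^2 + 4*u + 4*sqrt(2)*u + 16*sqrt(2)
(3) = j^3 - 4*j^2 - 28*j - 32
(4) = p^2 + 7*sqrt(2)*p + 12
(5) = -I*c^4 - 3*c^3 + 3*I*c^2 + 3*c - 2*I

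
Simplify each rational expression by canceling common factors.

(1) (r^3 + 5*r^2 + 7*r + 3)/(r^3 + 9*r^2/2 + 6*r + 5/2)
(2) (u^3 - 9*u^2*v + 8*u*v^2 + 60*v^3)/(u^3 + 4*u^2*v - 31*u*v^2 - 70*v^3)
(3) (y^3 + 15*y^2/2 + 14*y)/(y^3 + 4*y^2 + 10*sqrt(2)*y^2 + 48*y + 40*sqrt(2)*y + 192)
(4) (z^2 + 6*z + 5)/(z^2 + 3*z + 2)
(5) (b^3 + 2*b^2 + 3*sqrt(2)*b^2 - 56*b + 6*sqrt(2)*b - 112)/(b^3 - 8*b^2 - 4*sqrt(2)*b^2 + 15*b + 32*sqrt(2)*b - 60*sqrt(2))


(1) = (2*r + 6)/(2*r + 5)
(2) = (u - 6*v)/(u + 7*v)
(3) = (2*y^2 + 7*y)/(2*y^2 + 20*sqrt(2)*y + 96)
(4) = (z + 5)/(z + 2)
(5) = (b^2 + b*(2 + 7*sqrt(2)) + 14*sqrt(2))/(b^2 - 8*b + 15)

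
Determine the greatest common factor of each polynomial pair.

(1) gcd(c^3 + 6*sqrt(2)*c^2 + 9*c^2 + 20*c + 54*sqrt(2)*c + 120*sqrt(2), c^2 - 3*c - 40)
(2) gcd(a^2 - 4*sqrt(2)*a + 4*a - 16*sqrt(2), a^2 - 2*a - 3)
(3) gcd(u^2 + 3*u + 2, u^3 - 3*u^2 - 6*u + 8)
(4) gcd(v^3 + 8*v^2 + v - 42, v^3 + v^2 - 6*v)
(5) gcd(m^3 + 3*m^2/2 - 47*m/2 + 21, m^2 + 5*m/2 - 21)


(1) = c + 5
(2) = 1
(3) = gcd((u + 1)*(u + 2), (u - 4)*(u - 1)*(u + 2)) = u + 2
(4) = v^2 + v - 6
(5) = gcd((m - 7/2)*(m - 1)*(m + 6), (m - 7/2)*(m + 6)) = m^2 + 5*m/2 - 21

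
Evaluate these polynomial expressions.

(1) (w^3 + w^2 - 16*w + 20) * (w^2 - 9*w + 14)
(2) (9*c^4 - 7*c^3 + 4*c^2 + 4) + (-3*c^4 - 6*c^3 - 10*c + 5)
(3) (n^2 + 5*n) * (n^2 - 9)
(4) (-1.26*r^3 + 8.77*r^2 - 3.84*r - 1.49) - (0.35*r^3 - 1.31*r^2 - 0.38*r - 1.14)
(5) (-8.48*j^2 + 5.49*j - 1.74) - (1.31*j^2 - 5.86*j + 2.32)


(1) = w^5 - 8*w^4 - 11*w^3 + 178*w^2 - 404*w + 280
(2) = 6*c^4 - 13*c^3 + 4*c^2 - 10*c + 9
(3) = n^4 + 5*n^3 - 9*n^2 - 45*n
(4) = -1.61*r^3 + 10.08*r^2 - 3.46*r - 0.35
(5) = -9.79*j^2 + 11.35*j - 4.06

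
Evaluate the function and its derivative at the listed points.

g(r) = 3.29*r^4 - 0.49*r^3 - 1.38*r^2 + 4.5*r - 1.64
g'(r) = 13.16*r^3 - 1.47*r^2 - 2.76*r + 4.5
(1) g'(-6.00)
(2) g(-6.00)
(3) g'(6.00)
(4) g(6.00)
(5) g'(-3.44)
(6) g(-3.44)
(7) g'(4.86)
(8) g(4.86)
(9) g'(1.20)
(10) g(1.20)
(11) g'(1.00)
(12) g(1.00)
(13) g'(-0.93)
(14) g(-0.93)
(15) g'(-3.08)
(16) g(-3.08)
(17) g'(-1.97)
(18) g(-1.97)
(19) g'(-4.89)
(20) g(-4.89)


(1) = -2874.42
(2) = 4291.36
(3) = 2777.58
(4) = 4133.68
(5) = -539.11
(6) = 447.21
(7) = 1467.02
(8) = 1766.83
(9) = 21.81
(10) = 7.75
(11) = 13.43
(12) = 4.28
(13) = -4.79
(14) = -4.16
(15) = -385.45
(16) = 281.80
(17) = -96.38
(18) = 37.44
(19) = -1555.96
(20) = 1881.84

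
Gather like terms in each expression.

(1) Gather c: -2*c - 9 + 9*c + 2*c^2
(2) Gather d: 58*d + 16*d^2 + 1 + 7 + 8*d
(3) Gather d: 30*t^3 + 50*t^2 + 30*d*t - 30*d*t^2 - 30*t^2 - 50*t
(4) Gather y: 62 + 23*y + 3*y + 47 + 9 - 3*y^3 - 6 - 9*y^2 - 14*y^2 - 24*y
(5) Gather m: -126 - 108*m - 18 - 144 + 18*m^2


(1) = 2*c^2 + 7*c - 9
(2) = 16*d^2 + 66*d + 8
(3) = d*(-30*t^2 + 30*t) + 30*t^3 + 20*t^2 - 50*t
(4) = -3*y^3 - 23*y^2 + 2*y + 112
(5) = 18*m^2 - 108*m - 288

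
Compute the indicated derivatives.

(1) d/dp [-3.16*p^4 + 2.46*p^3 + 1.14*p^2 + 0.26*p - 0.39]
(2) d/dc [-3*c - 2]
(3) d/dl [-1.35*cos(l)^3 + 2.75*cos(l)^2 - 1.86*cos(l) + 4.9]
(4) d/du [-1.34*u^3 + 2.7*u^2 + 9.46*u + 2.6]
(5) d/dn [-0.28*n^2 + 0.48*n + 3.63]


(1) = -12.64*p^3 + 7.38*p^2 + 2.28*p + 0.26
(2) = -3
(3) = (4.05*cos(l)^2 - 5.5*cos(l) + 1.86)*sin(l)
(4) = -4.02*u^2 + 5.4*u + 9.46
(5) = 0.48 - 0.56*n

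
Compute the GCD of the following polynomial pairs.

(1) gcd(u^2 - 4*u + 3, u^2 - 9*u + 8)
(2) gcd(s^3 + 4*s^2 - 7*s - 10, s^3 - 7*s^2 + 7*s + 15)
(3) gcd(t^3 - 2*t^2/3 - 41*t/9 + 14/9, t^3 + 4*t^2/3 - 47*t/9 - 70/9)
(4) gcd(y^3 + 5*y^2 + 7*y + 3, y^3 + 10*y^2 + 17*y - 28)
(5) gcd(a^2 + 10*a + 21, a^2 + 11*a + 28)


(1) = gcd((u - 3)*(u - 1), (u - 8)*(u - 1)) = u - 1
(2) = s + 1
(3) = t^2 - t/3 - 14/3
(4) = gcd((y + 1)^2*(y + 3), (y - 1)*(y + 4)*(y + 7)) = 1
(5) = gcd((a + 3)*(a + 7), (a + 4)*(a + 7)) = a + 7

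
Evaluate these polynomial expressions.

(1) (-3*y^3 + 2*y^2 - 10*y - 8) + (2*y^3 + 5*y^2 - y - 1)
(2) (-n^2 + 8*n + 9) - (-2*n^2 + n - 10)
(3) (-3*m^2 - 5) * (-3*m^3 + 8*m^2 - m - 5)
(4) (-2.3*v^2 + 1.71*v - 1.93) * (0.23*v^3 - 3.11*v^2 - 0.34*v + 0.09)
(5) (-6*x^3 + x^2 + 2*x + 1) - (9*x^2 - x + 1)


(1) = -y^3 + 7*y^2 - 11*y - 9
(2) = n^2 + 7*n + 19
(3) = 9*m^5 - 24*m^4 + 18*m^3 - 25*m^2 + 5*m + 25
(4) = -0.529*v^5 + 7.5463*v^4 - 4.98*v^3 + 5.2139*v^2 + 0.8101*v - 0.1737
(5) = -6*x^3 - 8*x^2 + 3*x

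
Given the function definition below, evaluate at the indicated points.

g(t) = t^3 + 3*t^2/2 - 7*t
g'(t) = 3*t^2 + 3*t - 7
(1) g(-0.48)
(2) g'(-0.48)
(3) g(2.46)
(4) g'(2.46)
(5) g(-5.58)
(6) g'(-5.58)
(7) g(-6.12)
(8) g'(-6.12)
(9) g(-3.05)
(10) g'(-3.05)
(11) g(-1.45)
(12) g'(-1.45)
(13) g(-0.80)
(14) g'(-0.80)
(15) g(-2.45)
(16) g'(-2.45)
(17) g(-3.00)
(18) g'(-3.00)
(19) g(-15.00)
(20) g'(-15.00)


(1) = 3.60
(2) = -7.75
(3) = 6.74
(4) = 18.53
(5) = -87.98
(6) = 69.67
(7) = -130.20
(8) = 87.00
(9) = 6.93
(10) = 11.76
(11) = 10.26
(12) = -5.04
(13) = 6.05
(14) = -7.48
(15) = 11.45
(16) = 3.66
(17) = 7.50
(18) = 11.00
(19) = -2932.50
(20) = 623.00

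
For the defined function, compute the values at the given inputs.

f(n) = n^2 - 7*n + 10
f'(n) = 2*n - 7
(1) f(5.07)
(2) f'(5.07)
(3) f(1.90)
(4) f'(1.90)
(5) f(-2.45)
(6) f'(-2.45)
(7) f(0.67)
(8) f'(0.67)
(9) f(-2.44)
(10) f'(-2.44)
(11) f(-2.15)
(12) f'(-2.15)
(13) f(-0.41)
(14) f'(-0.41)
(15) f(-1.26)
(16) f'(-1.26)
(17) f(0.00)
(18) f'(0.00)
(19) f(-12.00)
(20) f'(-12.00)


(1) = 0.21
(2) = 3.14
(3) = 0.31
(4) = -3.20
(5) = 33.15
(6) = -11.90
(7) = 5.76
(8) = -5.66
(9) = 33.03
(10) = -11.88
(11) = 29.67
(12) = -11.30
(13) = 13.04
(14) = -7.82
(15) = 20.41
(16) = -9.52
(17) = 10.00
(18) = -7.00
(19) = 238.00
(20) = -31.00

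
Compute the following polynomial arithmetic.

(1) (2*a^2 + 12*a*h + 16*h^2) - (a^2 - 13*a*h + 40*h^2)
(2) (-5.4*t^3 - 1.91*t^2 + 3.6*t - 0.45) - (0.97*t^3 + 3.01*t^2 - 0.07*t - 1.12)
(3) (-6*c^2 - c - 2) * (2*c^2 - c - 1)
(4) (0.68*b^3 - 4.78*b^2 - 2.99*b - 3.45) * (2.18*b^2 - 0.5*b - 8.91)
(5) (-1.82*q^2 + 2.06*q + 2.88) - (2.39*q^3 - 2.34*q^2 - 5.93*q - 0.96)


(1) = a^2 + 25*a*h - 24*h^2
(2) = -6.37*t^3 - 4.92*t^2 + 3.67*t + 0.67
(3) = -12*c^4 + 4*c^3 + 3*c^2 + 3*c + 2
(4) = 1.4824*b^5 - 10.7604*b^4 - 10.187*b^3 + 36.5638*b^2 + 28.3659*b + 30.7395
(5) = -2.39*q^3 + 0.52*q^2 + 7.99*q + 3.84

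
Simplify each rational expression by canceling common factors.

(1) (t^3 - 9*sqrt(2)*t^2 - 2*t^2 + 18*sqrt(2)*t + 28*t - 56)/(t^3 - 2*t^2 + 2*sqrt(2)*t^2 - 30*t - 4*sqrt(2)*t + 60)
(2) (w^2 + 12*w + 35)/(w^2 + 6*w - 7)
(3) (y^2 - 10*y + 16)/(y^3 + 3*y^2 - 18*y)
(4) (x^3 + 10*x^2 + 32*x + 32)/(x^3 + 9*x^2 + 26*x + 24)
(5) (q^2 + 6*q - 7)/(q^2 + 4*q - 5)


(1) = (t^2 - 9*sqrt(2)*t + 28)/(t^2 + 2*sqrt(2)*t - 30)
(2) = (w + 5)/(w - 1)
(3) = (y^2 - 10*y + 16)/(y^3 + 3*y^2 - 18*y)
(4) = (x + 4)/(x + 3)
(5) = (q + 7)/(q + 5)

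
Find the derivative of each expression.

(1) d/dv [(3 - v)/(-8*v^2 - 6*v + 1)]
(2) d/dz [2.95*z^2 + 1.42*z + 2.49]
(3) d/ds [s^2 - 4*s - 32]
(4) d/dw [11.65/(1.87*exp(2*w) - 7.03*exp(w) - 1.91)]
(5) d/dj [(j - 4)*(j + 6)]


(1) = (-8*v^2 + 48*v + 17)/(64*v^4 + 96*v^3 + 20*v^2 - 12*v + 1)
(2) = 5.9*z + 1.42
(3) = 2*s - 4
(4) = (81.8995 - 43.571*exp(w))*exp(w)/(-1.87*exp(2*w) + 7.03*exp(w) + 1.91)^2
(5) = 2*j + 2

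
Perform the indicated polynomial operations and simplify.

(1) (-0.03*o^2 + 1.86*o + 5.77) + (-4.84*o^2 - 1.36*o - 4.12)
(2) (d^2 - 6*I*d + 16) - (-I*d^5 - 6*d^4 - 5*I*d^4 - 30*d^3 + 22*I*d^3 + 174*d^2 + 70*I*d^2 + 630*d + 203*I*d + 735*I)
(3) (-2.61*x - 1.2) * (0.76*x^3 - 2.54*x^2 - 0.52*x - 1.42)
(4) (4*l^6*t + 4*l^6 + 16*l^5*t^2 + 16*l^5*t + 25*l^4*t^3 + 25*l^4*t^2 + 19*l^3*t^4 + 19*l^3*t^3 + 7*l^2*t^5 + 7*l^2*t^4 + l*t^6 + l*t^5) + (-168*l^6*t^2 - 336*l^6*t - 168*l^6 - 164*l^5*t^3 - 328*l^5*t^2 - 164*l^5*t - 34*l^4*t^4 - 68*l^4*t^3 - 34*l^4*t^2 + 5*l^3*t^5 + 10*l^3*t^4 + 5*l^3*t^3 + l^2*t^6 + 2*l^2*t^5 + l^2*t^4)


(1) = -4.87*o^2 + 0.5*o + 1.65
(2) = I*d^5 + 6*d^4 + 5*I*d^4 + 30*d^3 - 22*I*d^3 - 173*d^2 - 70*I*d^2 - 630*d - 209*I*d + 16 - 735*I
(3) = -1.9836*x^4 + 5.7174*x^3 + 4.4052*x^2 + 4.3302*x + 1.704
(4) = -168*l^6*t^2 - 332*l^6*t - 164*l^6 - 164*l^5*t^3 - 312*l^5*t^2 - 148*l^5*t - 34*l^4*t^4 - 43*l^4*t^3 - 9*l^4*t^2 + 5*l^3*t^5 + 29*l^3*t^4 + 24*l^3*t^3 + l^2*t^6 + 9*l^2*t^5 + 8*l^2*t^4 + l*t^6 + l*t^5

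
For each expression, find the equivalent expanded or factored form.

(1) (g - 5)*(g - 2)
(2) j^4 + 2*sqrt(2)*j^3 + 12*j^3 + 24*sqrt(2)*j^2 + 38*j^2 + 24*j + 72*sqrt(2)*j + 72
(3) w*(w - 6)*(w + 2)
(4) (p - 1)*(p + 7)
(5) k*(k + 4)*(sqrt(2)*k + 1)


(1) = g^2 - 7*g + 10
(2) = (j + 6)^2*(j + sqrt(2))^2
(3) = w^3 - 4*w^2 - 12*w
(4) = p^2 + 6*p - 7
(5) = sqrt(2)*k^3 + k^2 + 4*sqrt(2)*k^2 + 4*k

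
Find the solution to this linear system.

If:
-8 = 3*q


Then:
q = -8/3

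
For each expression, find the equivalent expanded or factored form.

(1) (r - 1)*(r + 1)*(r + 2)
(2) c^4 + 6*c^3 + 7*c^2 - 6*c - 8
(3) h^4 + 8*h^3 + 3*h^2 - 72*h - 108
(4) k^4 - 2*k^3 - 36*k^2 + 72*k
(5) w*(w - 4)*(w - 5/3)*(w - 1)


(1) = r^3 + 2*r^2 - r - 2
(2) = (c - 1)*(c + 1)*(c + 2)*(c + 4)
(3) = (h - 3)*(h + 2)*(h + 3)*(h + 6)
(4) = k*(k - 6)*(k - 2)*(k + 6)
(5) = w^4 - 20*w^3/3 + 37*w^2/3 - 20*w/3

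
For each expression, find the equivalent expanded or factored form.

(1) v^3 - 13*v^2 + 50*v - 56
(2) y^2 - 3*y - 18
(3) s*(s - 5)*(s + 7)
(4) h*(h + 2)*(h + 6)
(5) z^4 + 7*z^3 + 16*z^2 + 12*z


(1) = (v - 7)*(v - 4)*(v - 2)
(2) = (y - 6)*(y + 3)
(3) = s^3 + 2*s^2 - 35*s
(4) = h^3 + 8*h^2 + 12*h
(5) = z*(z + 2)^2*(z + 3)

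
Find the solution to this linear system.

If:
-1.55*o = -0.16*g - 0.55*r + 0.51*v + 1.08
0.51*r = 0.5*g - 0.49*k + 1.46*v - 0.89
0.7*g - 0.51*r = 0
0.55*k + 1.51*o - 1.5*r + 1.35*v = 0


Then:
g = 1.79015652772425*v - 1.47347456473165
k = 2.2489157029697*v - 1.21490834092586
o = 0.727624333758549*v - 1.56650630221858
r = 2.45707758707249*v - 2.02241606923952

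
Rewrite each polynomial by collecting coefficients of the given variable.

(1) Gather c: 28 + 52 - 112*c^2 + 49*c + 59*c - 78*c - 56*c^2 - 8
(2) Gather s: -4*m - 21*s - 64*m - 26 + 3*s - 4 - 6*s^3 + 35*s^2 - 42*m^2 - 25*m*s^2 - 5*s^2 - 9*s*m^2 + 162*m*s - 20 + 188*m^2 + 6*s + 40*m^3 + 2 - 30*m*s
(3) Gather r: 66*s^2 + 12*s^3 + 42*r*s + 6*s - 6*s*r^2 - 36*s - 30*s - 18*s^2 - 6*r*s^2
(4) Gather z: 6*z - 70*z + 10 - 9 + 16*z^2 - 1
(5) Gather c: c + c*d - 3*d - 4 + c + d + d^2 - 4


(1) = -168*c^2 + 30*c + 72
(2) = 40*m^3 + 146*m^2 - 68*m - 6*s^3 + s^2*(30 - 25*m) + s*(-9*m^2 + 132*m - 12) - 48
(3) = -6*r^2*s + r*(-6*s^2 + 42*s) + 12*s^3 + 48*s^2 - 60*s
(4) = 16*z^2 - 64*z
(5) = c*(d + 2) + d^2 - 2*d - 8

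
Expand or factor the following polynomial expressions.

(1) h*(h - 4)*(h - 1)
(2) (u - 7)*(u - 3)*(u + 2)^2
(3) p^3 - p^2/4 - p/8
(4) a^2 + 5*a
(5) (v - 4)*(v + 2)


(1) = h^3 - 5*h^2 + 4*h
(2) = u^4 - 6*u^3 - 15*u^2 + 44*u + 84
(3) = p*(p - 1/2)*(p + 1/4)
(4) = a*(a + 5)
(5) = v^2 - 2*v - 8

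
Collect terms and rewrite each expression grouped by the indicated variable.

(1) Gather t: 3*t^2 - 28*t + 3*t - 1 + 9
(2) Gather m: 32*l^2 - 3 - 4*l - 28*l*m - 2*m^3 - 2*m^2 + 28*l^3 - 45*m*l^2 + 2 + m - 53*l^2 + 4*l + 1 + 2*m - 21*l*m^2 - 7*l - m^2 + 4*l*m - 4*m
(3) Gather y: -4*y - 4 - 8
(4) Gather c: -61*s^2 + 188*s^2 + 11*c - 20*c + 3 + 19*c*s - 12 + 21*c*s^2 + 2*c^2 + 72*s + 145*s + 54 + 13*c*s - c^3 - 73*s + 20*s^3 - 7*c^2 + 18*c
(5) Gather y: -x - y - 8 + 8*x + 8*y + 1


(1) = 3*t^2 - 25*t + 8
(2) = 28*l^3 - 21*l^2 - 7*l - 2*m^3 + m^2*(-21*l - 3) + m*(-45*l^2 - 24*l - 1)
(3) = -4*y - 12
(4) = -c^3 - 5*c^2 + c*(21*s^2 + 32*s + 9) + 20*s^3 + 127*s^2 + 144*s + 45
(5) = 7*x + 7*y - 7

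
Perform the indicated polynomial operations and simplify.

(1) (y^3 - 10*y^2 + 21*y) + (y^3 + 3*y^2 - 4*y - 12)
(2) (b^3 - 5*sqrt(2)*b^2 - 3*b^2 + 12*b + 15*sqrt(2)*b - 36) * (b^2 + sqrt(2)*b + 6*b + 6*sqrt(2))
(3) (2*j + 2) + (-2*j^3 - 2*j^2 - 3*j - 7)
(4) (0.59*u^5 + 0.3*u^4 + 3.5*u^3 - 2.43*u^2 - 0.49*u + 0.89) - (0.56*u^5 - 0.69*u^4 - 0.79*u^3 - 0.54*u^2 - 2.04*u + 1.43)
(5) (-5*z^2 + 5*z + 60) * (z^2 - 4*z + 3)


(1) = 2*y^3 - 7*y^2 + 17*y - 12
(2) = b^5 - 4*sqrt(2)*b^4 + 3*b^4 - 12*sqrt(2)*b^3 - 16*b^3 + 6*b^2 + 84*sqrt(2)*b^2 - 36*b + 36*sqrt(2)*b - 216*sqrt(2)
(3) = -2*j^3 - 2*j^2 - j - 5
(4) = 0.03*u^5 + 0.99*u^4 + 4.29*u^3 - 1.89*u^2 + 1.55*u - 0.54
(5) = -5*z^4 + 25*z^3 + 25*z^2 - 225*z + 180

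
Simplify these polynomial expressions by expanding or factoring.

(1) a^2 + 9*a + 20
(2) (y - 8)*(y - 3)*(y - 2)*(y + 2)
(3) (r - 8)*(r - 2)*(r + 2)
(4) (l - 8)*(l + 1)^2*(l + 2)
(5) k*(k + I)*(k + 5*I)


(1) = (a + 4)*(a + 5)
(2) = y^4 - 11*y^3 + 20*y^2 + 44*y - 96
(3) = r^3 - 8*r^2 - 4*r + 32
(4) = l^4 - 4*l^3 - 27*l^2 - 38*l - 16
(5) = k^3 + 6*I*k^2 - 5*k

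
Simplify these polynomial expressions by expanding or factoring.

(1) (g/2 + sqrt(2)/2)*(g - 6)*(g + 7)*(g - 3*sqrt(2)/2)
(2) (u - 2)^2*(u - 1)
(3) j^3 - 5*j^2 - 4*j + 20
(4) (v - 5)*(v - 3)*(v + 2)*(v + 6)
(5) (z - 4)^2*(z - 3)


(1) = g^4/2 - sqrt(2)*g^3/4 + g^3/2 - 45*g^2/2 - sqrt(2)*g^2/4 - 3*g/2 + 21*sqrt(2)*g/2 + 63
(2) = u^3 - 5*u^2 + 8*u - 4
(3) = (j - 5)*(j - 2)*(j + 2)
(4) = v^4 - 37*v^2 + 24*v + 180
(5) = z^3 - 11*z^2 + 40*z - 48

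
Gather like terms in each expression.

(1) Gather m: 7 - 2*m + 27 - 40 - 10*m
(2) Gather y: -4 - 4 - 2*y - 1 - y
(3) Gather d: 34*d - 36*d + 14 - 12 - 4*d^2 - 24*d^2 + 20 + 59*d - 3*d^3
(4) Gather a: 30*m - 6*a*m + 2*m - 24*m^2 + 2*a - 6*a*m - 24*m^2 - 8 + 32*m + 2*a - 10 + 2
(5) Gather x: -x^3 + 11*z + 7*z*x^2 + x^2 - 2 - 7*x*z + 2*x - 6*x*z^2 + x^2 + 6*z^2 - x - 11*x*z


(1) = -12*m - 6
(2) = -3*y - 9
(3) = -3*d^3 - 28*d^2 + 57*d + 22
(4) = a*(4 - 12*m) - 48*m^2 + 64*m - 16
(5) = -x^3 + x^2*(7*z + 2) + x*(-6*z^2 - 18*z + 1) + 6*z^2 + 11*z - 2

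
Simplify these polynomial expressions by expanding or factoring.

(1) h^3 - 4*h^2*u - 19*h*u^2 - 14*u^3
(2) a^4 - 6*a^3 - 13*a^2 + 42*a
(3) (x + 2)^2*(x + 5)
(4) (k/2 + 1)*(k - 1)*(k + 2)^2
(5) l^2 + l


(1) = (h - 7*u)*(h + u)*(h + 2*u)
(2) = a*(a - 7)*(a - 2)*(a + 3)
(3) = x^3 + 9*x^2 + 24*x + 20
(4) = k^4/2 + 5*k^3/2 + 3*k^2 - 2*k - 4
(5) = l*(l + 1)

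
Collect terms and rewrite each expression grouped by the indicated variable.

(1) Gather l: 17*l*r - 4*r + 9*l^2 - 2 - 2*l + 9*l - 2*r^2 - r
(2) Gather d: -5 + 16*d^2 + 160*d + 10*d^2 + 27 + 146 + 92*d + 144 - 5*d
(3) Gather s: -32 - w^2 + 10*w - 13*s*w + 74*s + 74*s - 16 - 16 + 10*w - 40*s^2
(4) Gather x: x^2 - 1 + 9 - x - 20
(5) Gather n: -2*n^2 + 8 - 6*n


(1) = 9*l^2 + l*(17*r + 7) - 2*r^2 - 5*r - 2
(2) = 26*d^2 + 247*d + 312
(3) = -40*s^2 + s*(148 - 13*w) - w^2 + 20*w - 64
(4) = x^2 - x - 12
(5) = -2*n^2 - 6*n + 8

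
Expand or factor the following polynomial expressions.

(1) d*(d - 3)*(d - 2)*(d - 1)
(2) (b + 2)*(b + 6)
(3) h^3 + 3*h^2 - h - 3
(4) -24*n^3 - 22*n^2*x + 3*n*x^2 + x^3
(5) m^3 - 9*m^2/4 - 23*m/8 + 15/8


(1) = d^4 - 6*d^3 + 11*d^2 - 6*d
(2) = b^2 + 8*b + 12
(3) = (h - 1)*(h + 1)*(h + 3)
(4) = (-4*n + x)*(n + x)*(6*n + x)
(5) = (m - 3)*(m - 1/2)*(m + 5/4)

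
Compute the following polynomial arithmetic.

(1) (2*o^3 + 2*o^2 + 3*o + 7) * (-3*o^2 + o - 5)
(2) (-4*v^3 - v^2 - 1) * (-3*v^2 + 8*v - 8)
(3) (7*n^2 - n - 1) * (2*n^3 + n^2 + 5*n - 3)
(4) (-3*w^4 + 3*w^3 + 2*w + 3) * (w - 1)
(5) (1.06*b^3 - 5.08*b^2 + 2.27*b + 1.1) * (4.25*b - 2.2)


(1) = -6*o^5 - 4*o^4 - 17*o^3 - 28*o^2 - 8*o - 35
(2) = 12*v^5 - 29*v^4 + 24*v^3 + 11*v^2 - 8*v + 8
(3) = 14*n^5 + 5*n^4 + 32*n^3 - 27*n^2 - 2*n + 3
(4) = -3*w^5 + 6*w^4 - 3*w^3 + 2*w^2 + w - 3
(5) = 4.505*b^4 - 23.922*b^3 + 20.8235*b^2 - 0.319*b - 2.42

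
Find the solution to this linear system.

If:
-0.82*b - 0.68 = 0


Then:
b = -0.83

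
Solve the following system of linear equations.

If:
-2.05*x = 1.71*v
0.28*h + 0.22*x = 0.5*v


Then:
h = -2.92648287385129*x
v = -1.19883040935673*x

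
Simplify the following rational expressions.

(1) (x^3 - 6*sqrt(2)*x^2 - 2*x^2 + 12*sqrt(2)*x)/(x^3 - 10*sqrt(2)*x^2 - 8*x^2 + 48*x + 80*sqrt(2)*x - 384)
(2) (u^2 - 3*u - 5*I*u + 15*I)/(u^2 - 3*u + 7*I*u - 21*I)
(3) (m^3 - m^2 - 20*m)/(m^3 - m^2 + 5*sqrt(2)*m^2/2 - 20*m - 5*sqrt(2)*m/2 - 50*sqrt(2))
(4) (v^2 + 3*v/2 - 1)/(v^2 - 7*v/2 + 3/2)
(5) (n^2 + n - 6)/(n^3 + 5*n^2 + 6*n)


(1) = (x^2 - 2*x)/(x^2 + x*(-8 - 4*sqrt(2)) + 32*sqrt(2))
(2) = (u - 5*I)/(u + 7*I)
(3) = 2*m/(2*m + 5*sqrt(2))
(4) = (v + 2)/(v - 3)
(5) = (n - 2)/(n^2 + 2*n)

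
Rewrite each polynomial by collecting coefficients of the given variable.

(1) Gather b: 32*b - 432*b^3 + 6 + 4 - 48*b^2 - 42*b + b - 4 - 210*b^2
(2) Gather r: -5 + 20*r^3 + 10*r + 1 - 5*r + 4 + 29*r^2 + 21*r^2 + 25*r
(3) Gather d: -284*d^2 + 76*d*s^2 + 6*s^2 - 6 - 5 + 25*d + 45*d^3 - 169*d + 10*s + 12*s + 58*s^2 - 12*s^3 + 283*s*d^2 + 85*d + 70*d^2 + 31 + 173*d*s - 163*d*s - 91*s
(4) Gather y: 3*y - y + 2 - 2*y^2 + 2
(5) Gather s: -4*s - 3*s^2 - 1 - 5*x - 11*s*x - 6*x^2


(1) = -432*b^3 - 258*b^2 - 9*b + 6
(2) = 20*r^3 + 50*r^2 + 30*r
(3) = 45*d^3 + d^2*(283*s - 214) + d*(76*s^2 + 10*s - 59) - 12*s^3 + 64*s^2 - 69*s + 20
(4) = -2*y^2 + 2*y + 4
(5) = -3*s^2 + s*(-11*x - 4) - 6*x^2 - 5*x - 1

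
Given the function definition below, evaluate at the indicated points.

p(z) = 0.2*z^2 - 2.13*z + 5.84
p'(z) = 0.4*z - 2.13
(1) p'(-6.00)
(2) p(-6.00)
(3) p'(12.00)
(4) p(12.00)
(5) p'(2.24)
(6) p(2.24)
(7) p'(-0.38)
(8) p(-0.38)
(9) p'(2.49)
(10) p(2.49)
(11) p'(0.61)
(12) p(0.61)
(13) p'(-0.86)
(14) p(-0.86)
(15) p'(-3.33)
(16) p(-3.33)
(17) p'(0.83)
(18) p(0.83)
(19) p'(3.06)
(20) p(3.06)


(1) = -4.53
(2) = 25.82
(3) = 2.67
(4) = 9.08
(5) = -1.23
(6) = 2.07
(7) = -2.28
(8) = 6.68
(9) = -1.13
(10) = 1.78
(11) = -1.89
(12) = 4.62
(13) = -2.47
(14) = 7.82
(15) = -3.46
(16) = 15.15
(17) = -1.80
(18) = 4.21
(19) = -0.91
(20) = 1.19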